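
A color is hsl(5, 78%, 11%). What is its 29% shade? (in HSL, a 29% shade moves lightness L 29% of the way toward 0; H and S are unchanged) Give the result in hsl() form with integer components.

L moves 29% from 11 toward 0: 11 − 3.19 = 7.81 → 8.
H and S are unchanged.

hsl(5, 78%, 8%)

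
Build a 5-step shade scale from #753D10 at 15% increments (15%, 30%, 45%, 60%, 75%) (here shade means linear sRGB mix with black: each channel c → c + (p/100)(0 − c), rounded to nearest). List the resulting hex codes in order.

#63340E, #522B0B, #402209, #2F1806, #1D0F04

#753D10 is rgb(117, 61, 16).
15%: (117 − 17.55 = 99.45→99, 61 − 9.15 = 51.85→52, 16 − 2.4 = 13.6→14) → #63340E
30%: (117 − 35.1 = 81.9→82, 61 − 18.3 = 42.7→43, 16 − 4.8 = 11.2→11) → #522B0B
45%: (117 − 52.65 = 64.35→64, 61 − 27.45 = 33.55→34, 16 − 7.2 = 8.8→9) → #402209
60%: (117 − 70.2 = 46.8→47, 61 − 36.6 = 24.4→24, 16 − 9.6 = 6.4→6) → #2F1806
75%: (117 − 87.75 = 29.25→29, 61 − 45.75 = 15.25→15, 16 − 12 = 4→4) → #1D0F04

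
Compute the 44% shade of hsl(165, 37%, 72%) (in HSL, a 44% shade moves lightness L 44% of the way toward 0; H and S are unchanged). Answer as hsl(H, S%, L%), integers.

L moves 44% from 72 toward 0: 72 − 31.68 = 40.32 → 40.
H and S are unchanged.

hsl(165, 37%, 40%)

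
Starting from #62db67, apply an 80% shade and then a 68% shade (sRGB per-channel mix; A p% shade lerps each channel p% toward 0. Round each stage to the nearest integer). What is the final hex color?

#62db67 is rgb(98, 219, 103).
An 80% shade moves each channel 80% toward 0:
  R: 98 − 78.4 = 19.6 → 20
  G: 219 + 0.8×(0−219) = 219 − 175.2 = 43.8 → 44
  B: 103 − 82.4 = 20.6 → 21
After the shade: rgb(20, 44, 21) = #142c15.
Lerp each channel 68% toward 0:
  R: 20 − 13.6 = 6.4 → 6
  G: 44 + 0.68×(0−44) = 44 − 29.92 = 14.08 → 14
  B: 21 + 0.68×(0−21) = 21 − 14.28 = 6.72 → 7
rgb(6, 14, 7) = #060e07.

#060e07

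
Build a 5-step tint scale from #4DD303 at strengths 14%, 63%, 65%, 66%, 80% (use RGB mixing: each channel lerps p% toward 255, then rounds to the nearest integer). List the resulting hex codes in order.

#66D926, #BDEFA2, #C1F0A7, #C2F0A9, #DBF6CD

#4DD303 is rgb(77, 211, 3).
14%: (77 + 24.92 = 101.92→102, 211 + 6.16 = 217.16→217, 3 + 35.28 = 38.28→38) → #66D926
63%: (77 + 112.14 = 189.14→189, 211 + 27.72 = 238.72→239, 3 + 158.76 = 161.76→162) → #BDEFA2
65%: (77 + 115.7 = 192.7→193, 211 + 28.6 = 239.6→240, 3 + 163.8 = 166.8→167) → #C1F0A7
66%: (77 + 117.48 = 194.48→194, 211 + 29.04 = 240.04→240, 3 + 166.32 = 169.32→169) → #C2F0A9
80%: (77 + 142.4 = 219.4→219, 211 + 35.2 = 246.2→246, 3 + 201.6 = 204.6→205) → #DBF6CD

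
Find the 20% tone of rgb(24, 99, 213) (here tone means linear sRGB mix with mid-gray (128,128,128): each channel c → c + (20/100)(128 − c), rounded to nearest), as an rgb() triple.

rgb(45, 105, 196)

Lerp each channel 20% toward 128:
  R: 24 + 0.2×(128−24) = 24 + 20.8 = 44.8 → 45
  G: 99 + 5.8 = 104.8 → 105
  B: 213 + 0.2×(128−213) = 213 − 17 = 196 → 196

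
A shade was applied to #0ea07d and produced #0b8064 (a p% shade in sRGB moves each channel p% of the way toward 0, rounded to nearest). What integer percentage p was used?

#0ea07d is rgb(14, 160, 125); #0b8064 is rgb(11, 128, 100).
On the G channel (widest range): 128 ≈ 160 + (p/100)(0 − 160), so p ≈ 100×(128 − 160)/(0 − 160) = -3200/-160 = 20.00.
p = 20 reproduces all three channels after rounding.

20%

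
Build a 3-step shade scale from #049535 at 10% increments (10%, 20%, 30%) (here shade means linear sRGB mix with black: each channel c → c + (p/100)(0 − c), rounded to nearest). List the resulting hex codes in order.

#048630, #03772A, #036825

#049535 is rgb(4, 149, 53).
10%: (4→4, 149 − 14.9 = 134.1→134, 53 − 5.3 = 47.7→48) → #048630
20%: (4 − 0.8 = 3.2→3, 149 − 29.8 = 119.2→119, 53 − 10.6 = 42.4→42) → #03772A
30%: (4 − 1.2 = 2.8→3, 149 − 44.7 = 104.3→104, 53 − 15.9 = 37.1→37) → #036825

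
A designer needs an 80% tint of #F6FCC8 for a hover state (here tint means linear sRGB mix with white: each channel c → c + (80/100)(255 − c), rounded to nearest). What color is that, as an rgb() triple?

rgb(253, 254, 244)

#F6FCC8 is rgb(246, 252, 200).
Lerp each channel 80% toward 255:
  R: 246 + 7.2 = 253.2 → 253
  G: 252 + 2.4 = 254.4 → 254
  B: 200 + 0.8×(255−200) = 200 + 44 = 244 → 244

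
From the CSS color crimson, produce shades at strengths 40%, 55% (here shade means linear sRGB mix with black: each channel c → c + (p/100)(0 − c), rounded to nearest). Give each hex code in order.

#840C24, #63091B

CSS crimson is rgb(220, 20, 60).
40%: (220 − 88 = 132→132, 20 − 8 = 12→12, 60 − 24 = 36→36) → #840C24
55%: (220 − 121 = 99→99, 20 − 11 = 9→9, 60 − 33 = 27→27) → #63091B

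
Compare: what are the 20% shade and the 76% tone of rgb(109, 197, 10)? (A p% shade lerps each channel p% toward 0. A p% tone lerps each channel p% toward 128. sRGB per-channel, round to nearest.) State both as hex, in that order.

#579E08, #7B9164

20% shade:
  R: 109 + 0.2×(0−109) = 109 − 21.8 = 87.2 → 87
  G: 197 + 0.2×(0−197) = 197 − 39.4 = 157.6 → 158
  B: 10 + 0.2×(0−10) = 10 − 2 = 8 → 8
  → #579E08
76% tone:
  R: 109 + 14.44 = 123.44 → 123
  G: 197 − 52.44 = 144.56 → 145
  B: 10 + 0.76×(128−10) = 10 + 89.68 = 99.68 → 100
  → #7B9164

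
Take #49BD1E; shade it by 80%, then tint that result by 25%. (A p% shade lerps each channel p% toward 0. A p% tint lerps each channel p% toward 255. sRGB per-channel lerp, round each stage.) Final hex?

#49BD1E is rgb(73, 189, 30).
An 80% shade moves each channel 80% toward 0:
  R: 73 − 58.4 = 14.6 → 15
  G: 189 + 0.8×(0−189) = 189 − 151.2 = 37.8 → 38
  B: 30 + 0.8×(0−30) = 30 − 24 = 6 → 6
After the shade: rgb(15, 38, 6) = #0F2606.
Per channel, c → c + 0.25(255 − c):
  R: 15 + 60 = 75 → 75
  G: 38 + 0.25×(255−38) = 38 + 54.25 = 92.25 → 92
  B: 6 + 62.25 = 68.25 → 68
rgb(75, 92, 68) = #4B5C44.

#4B5C44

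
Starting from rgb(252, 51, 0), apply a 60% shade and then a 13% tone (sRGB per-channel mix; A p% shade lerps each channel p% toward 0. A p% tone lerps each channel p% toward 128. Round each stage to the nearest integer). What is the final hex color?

#692211

Per channel, c → c + 0.6(0 − c):
  R: 252 + 0.6×(0−252) = 252 − 151.2 = 100.8 → 101
  G: 51 + 0.6×(0−51) = 51 − 30.6 = 20.4 → 20
  B: 0 + 0.6×(0−0) = 0 + 0 = 0 → 0
After the shade: rgb(101, 20, 0) = #651400.
Per channel, c → c + 0.13(128 − c):
  R: 101 + 0.13×(128−101) = 101 + 3.51 = 104.51 → 105
  G: 20 + 14.04 = 34.04 → 34
  B: 0 + 0.13×(128−0) = 0 + 16.64 = 16.64 → 17
rgb(105, 34, 17) = #692211.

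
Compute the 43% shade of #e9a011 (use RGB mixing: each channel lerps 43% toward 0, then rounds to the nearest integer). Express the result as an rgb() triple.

#e9a011 is rgb(233, 160, 17).
Per channel, c → c + 0.43(0 − c):
  R: 233 + 0.43×(0−233) = 233 − 100.19 = 132.81 → 133
  G: 160 + 0.43×(0−160) = 160 − 68.8 = 91.2 → 91
  B: 17 + 0.43×(0−17) = 17 − 7.31 = 9.69 → 10

rgb(133, 91, 10)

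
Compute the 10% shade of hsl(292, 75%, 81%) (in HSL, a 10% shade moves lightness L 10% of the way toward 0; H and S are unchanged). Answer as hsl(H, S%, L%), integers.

hsl(292, 75%, 73%)

L moves 10% from 81 toward 0: 81 − 8.1 = 72.9 → 73.
H and S are unchanged.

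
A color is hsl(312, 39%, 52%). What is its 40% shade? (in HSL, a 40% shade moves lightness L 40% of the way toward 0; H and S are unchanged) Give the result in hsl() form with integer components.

L moves 40% from 52 toward 0: 52 − 20.8 = 31.2 → 31.
H and S are unchanged.

hsl(312, 39%, 31%)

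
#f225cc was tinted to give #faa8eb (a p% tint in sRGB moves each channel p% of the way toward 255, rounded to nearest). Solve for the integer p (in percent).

60%

#f225cc is rgb(242, 37, 204); #faa8eb is rgb(250, 168, 235).
On the G channel (widest range): 168 ≈ 37 + (p/100)(255 − 37), so p ≈ 100×(168 − 37)/(255 − 37) = 13100/218 = 60.09.
p = 60 reproduces all three channels after rounding.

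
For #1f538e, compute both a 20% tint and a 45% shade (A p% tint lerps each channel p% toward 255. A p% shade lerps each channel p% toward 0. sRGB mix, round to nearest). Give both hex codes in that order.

#1f538e is rgb(31, 83, 142).
20% tint:
  R: 31 + 0.2×(255−31) = 31 + 44.8 = 75.8 → 76
  G: 83 + 0.2×(255−83) = 83 + 34.4 = 117.4 → 117
  B: 142 + 22.6 = 164.6 → 165
  → #4c75a5
45% shade:
  R: 31 + 0.45×(0−31) = 31 − 13.95 = 17.05 → 17
  G: 83 + 0.45×(0−83) = 83 − 37.35 = 45.65 → 46
  B: 142 − 63.9 = 78.1 → 78
  → #112e4e

#4c75a5, #112e4e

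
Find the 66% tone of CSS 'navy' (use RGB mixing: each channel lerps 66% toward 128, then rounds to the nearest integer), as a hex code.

CSS navy is rgb(0, 0, 128).
Per channel, c → c + 0.66(128 − c):
  R: 0 + 0.66×(128−0) = 0 + 84.48 = 84.48 → 84
  G: 0 + 0.66×(128−0) = 0 + 84.48 = 84.48 → 84
  B: 128 + 0 = 128 → 128
rgb(84, 84, 128) = #545480.

#545480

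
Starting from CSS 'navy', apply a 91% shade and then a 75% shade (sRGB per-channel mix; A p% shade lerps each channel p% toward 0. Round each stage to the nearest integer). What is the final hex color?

#000003

CSS navy is rgb(0, 0, 128).
Lerp each channel 91% toward 0:
  R: 0 + 0.91×(0−0) = 0 + 0 = 0 → 0
  G: 0 + 0 = 0 → 0
  B: 128 + 0.91×(0−128) = 128 − 116.48 = 11.52 → 12
After the shade: rgb(0, 0, 12) = #00000c.
Lerp each channel 75% toward 0:
  R: 0 + 0 = 0 → 0
  G: 0 + 0.75×(0−0) = 0 + 0 = 0 → 0
  B: 12 − 9 = 3 → 3
rgb(0, 0, 3) = #000003.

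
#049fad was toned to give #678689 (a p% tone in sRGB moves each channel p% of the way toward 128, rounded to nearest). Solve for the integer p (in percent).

80%

#049fad is rgb(4, 159, 173); #678689 is rgb(103, 134, 137).
On the R channel (widest range): 103 ≈ 4 + (p/100)(128 − 4), so p ≈ 100×(103 − 4)/(128 − 4) = 9900/124 = 79.84.
p = 80 reproduces all three channels after rounding.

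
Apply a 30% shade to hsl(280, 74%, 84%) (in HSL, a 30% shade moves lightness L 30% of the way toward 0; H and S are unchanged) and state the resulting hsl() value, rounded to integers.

hsl(280, 74%, 59%)

L moves 30% from 84 toward 0: 84 − 25.2 = 58.8 → 59.
H and S are unchanged.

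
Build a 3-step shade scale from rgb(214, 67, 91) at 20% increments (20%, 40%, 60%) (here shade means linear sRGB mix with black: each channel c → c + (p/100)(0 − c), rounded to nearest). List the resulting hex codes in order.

20%: (214 − 42.8 = 171.2→171, 67 − 13.4 = 53.6→54, 91 − 18.2 = 72.8→73) → #AB3649
40%: (214 − 85.6 = 128.4→128, 67 − 26.8 = 40.2→40, 91 − 36.4 = 54.6→55) → #802837
60%: (214 − 128.4 = 85.6→86, 67 − 40.2 = 26.8→27, 91 − 54.6 = 36.4→36) → #561B24

#AB3649, #802837, #561B24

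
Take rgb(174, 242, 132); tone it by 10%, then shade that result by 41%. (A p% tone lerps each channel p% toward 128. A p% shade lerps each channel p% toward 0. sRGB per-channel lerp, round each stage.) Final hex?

#64884E

Lerp each channel 10% toward 128:
  R: 174 − 4.6 = 169.4 → 169
  G: 242 − 11.4 = 230.6 → 231
  B: 132 − 0.4 = 131.6 → 132
After the tone: rgb(169, 231, 132) = #A9E784.
A 41% shade moves each channel 41% toward 0:
  R: 169 − 69.29 = 99.71 → 100
  G: 231 − 94.71 = 136.29 → 136
  B: 132 + 0.41×(0−132) = 132 − 54.12 = 77.88 → 78
rgb(100, 136, 78) = #64884E.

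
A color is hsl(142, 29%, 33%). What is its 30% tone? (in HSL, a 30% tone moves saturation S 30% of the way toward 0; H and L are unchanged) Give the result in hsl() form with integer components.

hsl(142, 20%, 33%)

S moves 30% from 29 toward 0: 29 − 8.7 = 20.3 → 20.
H and L are unchanged.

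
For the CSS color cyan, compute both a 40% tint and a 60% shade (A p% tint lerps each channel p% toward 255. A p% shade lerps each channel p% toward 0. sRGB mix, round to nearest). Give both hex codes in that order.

#66FFFF, #006666

CSS cyan is rgb(0, 255, 255).
40% tint:
  R: 0 + 102 = 102 → 102
  G: 255 + 0 = 255 → 255
  B: 255 + 0.4×(255−255) = 255 + 0 = 255 → 255
  → #66FFFF
60% shade:
  R: 0 + 0 = 0 → 0
  G: 255 − 153 = 102 → 102
  B: 255 + 0.6×(0−255) = 255 − 153 = 102 → 102
  → #006666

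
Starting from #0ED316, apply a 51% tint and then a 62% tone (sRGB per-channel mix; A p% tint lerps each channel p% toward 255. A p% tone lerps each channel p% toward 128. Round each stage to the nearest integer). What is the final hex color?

#83A885

#0ED316 is rgb(14, 211, 22).
Lerp each channel 51% toward 255:
  R: 14 + 122.91 = 136.91 → 137
  G: 211 + 0.51×(255−211) = 211 + 22.44 = 233.44 → 233
  B: 22 + 0.51×(255−22) = 22 + 118.83 = 140.83 → 141
After the tint: rgb(137, 233, 141) = #89E98D.
A 62% tone moves each channel 62% toward 128:
  R: 137 + 0.62×(128−137) = 137 − 5.58 = 131.42 → 131
  G: 233 + 0.62×(128−233) = 233 − 65.1 = 167.9 → 168
  B: 141 − 8.06 = 132.94 → 133
rgb(131, 168, 133) = #83A885.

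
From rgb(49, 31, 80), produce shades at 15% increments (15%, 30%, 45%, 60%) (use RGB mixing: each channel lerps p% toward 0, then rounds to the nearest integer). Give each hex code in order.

15%: (49 − 7.35 = 41.65→42, 31 − 4.65 = 26.35→26, 80 − 12 = 68→68) → #2A1A44
30%: (49 − 14.7 = 34.3→34, 31 − 9.3 = 21.7→22, 80 − 24 = 56→56) → #221638
45%: (49 − 22.05 = 26.95→27, 31 − 13.95 = 17.05→17, 80 − 36 = 44→44) → #1B112C
60%: (49 − 29.4 = 19.6→20, 31 − 18.6 = 12.4→12, 80 − 48 = 32→32) → #140C20

#2A1A44, #221638, #1B112C, #140C20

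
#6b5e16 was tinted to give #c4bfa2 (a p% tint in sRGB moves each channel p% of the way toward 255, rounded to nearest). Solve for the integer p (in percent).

60%

#6b5e16 is rgb(107, 94, 22); #c4bfa2 is rgb(196, 191, 162).
On the B channel (widest range): 162 ≈ 22 + (p/100)(255 − 22), so p ≈ 100×(162 − 22)/(255 − 22) = 14000/233 = 60.09.
p = 60 reproduces all three channels after rounding.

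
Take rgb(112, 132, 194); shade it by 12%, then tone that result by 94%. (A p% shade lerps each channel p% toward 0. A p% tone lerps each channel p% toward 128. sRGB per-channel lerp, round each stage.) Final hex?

#7e7f83

A 12% shade moves each channel 12% toward 0:
  R: 112 − 13.44 = 98.56 → 99
  G: 132 − 15.84 = 116.16 → 116
  B: 194 + 0.12×(0−194) = 194 − 23.28 = 170.72 → 171
After the shade: rgb(99, 116, 171) = #6374ab.
Per channel, c → c + 0.94(128 − c):
  R: 99 + 0.94×(128−99) = 99 + 27.26 = 126.26 → 126
  G: 116 + 0.94×(128−116) = 116 + 11.28 = 127.28 → 127
  B: 171 − 40.42 = 130.58 → 131
rgb(126, 127, 131) = #7e7f83.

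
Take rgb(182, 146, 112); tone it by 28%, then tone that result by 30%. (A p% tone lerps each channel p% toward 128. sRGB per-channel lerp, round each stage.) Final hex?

Per channel, c → c + 0.28(128 − c):
  R: 182 + 0.28×(128−182) = 182 − 15.12 = 166.88 → 167
  G: 146 + 0.28×(128−146) = 146 − 5.04 = 140.96 → 141
  B: 112 + 0.28×(128−112) = 112 + 4.48 = 116.48 → 116
After the tone: rgb(167, 141, 116) = #a78d74.
A 30% tone moves each channel 30% toward 128:
  R: 167 + 0.3×(128−167) = 167 − 11.7 = 155.3 → 155
  G: 141 + 0.3×(128−141) = 141 − 3.9 = 137.1 → 137
  B: 116 + 3.6 = 119.6 → 120
rgb(155, 137, 120) = #9b8978.

#9b8978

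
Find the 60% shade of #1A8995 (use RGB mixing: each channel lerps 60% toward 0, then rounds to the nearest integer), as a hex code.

#1A8995 is rgb(26, 137, 149).
Per channel, c → c + 0.6(0 − c):
  R: 26 − 15.6 = 10.4 → 10
  G: 137 + 0.6×(0−137) = 137 − 82.2 = 54.8 → 55
  B: 149 − 89.4 = 59.6 → 60
rgb(10, 55, 60) = #0A373C.

#0A373C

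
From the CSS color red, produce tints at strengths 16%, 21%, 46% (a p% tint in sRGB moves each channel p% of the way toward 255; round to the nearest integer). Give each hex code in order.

#ff2929, #ff3636, #ff7575

CSS red is rgb(255, 0, 0).
16%: (255→255, 0 + 40.8 = 40.8→41, 0 + 40.8 = 40.8→41) → #ff2929
21%: (255→255, 0 + 53.55 = 53.55→54, 0 + 53.55 = 53.55→54) → #ff3636
46%: (255→255, 0 + 117.3 = 117.3→117, 0 + 117.3 = 117.3→117) → #ff7575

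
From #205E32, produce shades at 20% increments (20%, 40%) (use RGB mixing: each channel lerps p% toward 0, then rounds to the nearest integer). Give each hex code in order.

#205E32 is rgb(32, 94, 50).
20%: (32 − 6.4 = 25.6→26, 94 − 18.8 = 75.2→75, 50 − 10 = 40→40) → #1A4B28
40%: (32 − 12.8 = 19.2→19, 94 − 37.6 = 56.4→56, 50 − 20 = 30→30) → #13381E

#1A4B28, #13381E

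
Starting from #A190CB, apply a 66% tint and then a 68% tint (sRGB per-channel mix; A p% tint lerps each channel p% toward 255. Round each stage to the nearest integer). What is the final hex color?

#F5F3F9

#A190CB is rgb(161, 144, 203).
Per channel, c → c + 0.66(255 − c):
  R: 161 + 62.04 = 223.04 → 223
  G: 144 + 0.66×(255−144) = 144 + 73.26 = 217.26 → 217
  B: 203 + 0.66×(255−203) = 203 + 34.32 = 237.32 → 237
After the tint: rgb(223, 217, 237) = #DFD9ED.
Per channel, c → c + 0.68(255 − c):
  R: 223 + 0.68×(255−223) = 223 + 21.76 = 244.76 → 245
  G: 217 + 0.68×(255−217) = 217 + 25.84 = 242.84 → 243
  B: 237 + 0.68×(255−237) = 237 + 12.24 = 249.24 → 249
rgb(245, 243, 249) = #F5F3F9.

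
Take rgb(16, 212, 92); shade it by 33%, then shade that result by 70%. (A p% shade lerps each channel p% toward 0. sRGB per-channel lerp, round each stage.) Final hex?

Lerp each channel 33% toward 0:
  R: 16 − 5.28 = 10.72 → 11
  G: 212 + 0.33×(0−212) = 212 − 69.96 = 142.04 → 142
  B: 92 + 0.33×(0−92) = 92 − 30.36 = 61.64 → 62
After the shade: rgb(11, 142, 62) = #0b8e3e.
A 70% shade moves each channel 70% toward 0:
  R: 11 − 7.7 = 3.3 → 3
  G: 142 + 0.7×(0−142) = 142 − 99.4 = 42.6 → 43
  B: 62 − 43.4 = 18.6 → 19
rgb(3, 43, 19) = #032b13.

#032b13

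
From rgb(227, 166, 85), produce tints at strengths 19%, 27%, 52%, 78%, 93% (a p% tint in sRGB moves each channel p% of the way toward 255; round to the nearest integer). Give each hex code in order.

#E8B775, #EBBE83, #F2D4AD, #F9EBDA, #FDF9F3

19%: (227 + 5.32 = 232.32→232, 166 + 16.91 = 182.91→183, 85 + 32.3 = 117.3→117) → #E8B775
27%: (227 + 7.56 = 234.56→235, 166 + 24.03 = 190.03→190, 85 + 45.9 = 130.9→131) → #EBBE83
52%: (227 + 14.56 = 241.56→242, 166 + 46.28 = 212.28→212, 85 + 88.4 = 173.4→173) → #F2D4AD
78%: (227 + 21.84 = 248.84→249, 166 + 69.42 = 235.42→235, 85 + 132.6 = 217.6→218) → #F9EBDA
93%: (227 + 26.04 = 253.04→253, 166 + 82.77 = 248.77→249, 85 + 158.1 = 243.1→243) → #FDF9F3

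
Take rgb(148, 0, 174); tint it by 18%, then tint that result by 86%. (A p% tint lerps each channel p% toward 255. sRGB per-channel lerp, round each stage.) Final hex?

An 18% tint moves each channel 18% toward 255:
  R: 148 + 0.18×(255−148) = 148 + 19.26 = 167.26 → 167
  G: 0 + 45.9 = 45.9 → 46
  B: 174 + 0.18×(255−174) = 174 + 14.58 = 188.58 → 189
After the tint: rgb(167, 46, 189) = #a72ebd.
An 86% tint moves each channel 86% toward 255:
  R: 167 + 0.86×(255−167) = 167 + 75.68 = 242.68 → 243
  G: 46 + 179.74 = 225.74 → 226
  B: 189 + 0.86×(255−189) = 189 + 56.76 = 245.76 → 246
rgb(243, 226, 246) = #f3e2f6.

#f3e2f6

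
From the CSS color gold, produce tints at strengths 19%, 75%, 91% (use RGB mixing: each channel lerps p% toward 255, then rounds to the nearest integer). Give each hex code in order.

CSS gold is rgb(255, 215, 0).
19%: (255→255, 215 + 7.6 = 222.6→223, 0 + 48.45 = 48.45→48) → #FFDF30
75%: (255→255, 215 + 30 = 245→245, 0 + 191.25 = 191.25→191) → #FFF5BF
91%: (255→255, 215 + 36.4 = 251.4→251, 0 + 232.05 = 232.05→232) → #FFFBE8

#FFDF30, #FFF5BF, #FFFBE8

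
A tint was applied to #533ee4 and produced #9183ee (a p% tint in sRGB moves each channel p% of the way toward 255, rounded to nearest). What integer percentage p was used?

36%

#533ee4 is rgb(83, 62, 228); #9183ee is rgb(145, 131, 238).
On the G channel (widest range): 131 ≈ 62 + (p/100)(255 − 62), so p ≈ 100×(131 − 62)/(255 − 62) = 6900/193 = 35.75.
p = 36 reproduces all three channels after rounding.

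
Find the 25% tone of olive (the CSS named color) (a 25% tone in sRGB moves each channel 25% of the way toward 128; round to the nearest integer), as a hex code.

CSS olive is rgb(128, 128, 0).
A 25% tone moves each channel 25% toward 128:
  R: 128 + 0.25×(128−128) = 128 + 0 = 128 → 128
  G: 128 + 0.25×(128−128) = 128 + 0 = 128 → 128
  B: 0 + 0.25×(128−0) = 0 + 32 = 32 → 32
rgb(128, 128, 32) = #808020.

#808020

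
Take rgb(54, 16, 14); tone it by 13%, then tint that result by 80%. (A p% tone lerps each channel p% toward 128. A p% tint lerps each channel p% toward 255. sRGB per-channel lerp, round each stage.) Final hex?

#D9D2D2

A 13% tone moves each channel 13% toward 128:
  R: 54 + 0.13×(128−54) = 54 + 9.62 = 63.62 → 64
  G: 16 + 14.56 = 30.56 → 31
  B: 14 + 14.82 = 28.82 → 29
After the tone: rgb(64, 31, 29) = #401F1D.
Lerp each channel 80% toward 255:
  R: 64 + 152.8 = 216.8 → 217
  G: 31 + 0.8×(255−31) = 31 + 179.2 = 210.2 → 210
  B: 29 + 0.8×(255−29) = 29 + 180.8 = 209.8 → 210
rgb(217, 210, 210) = #D9D2D2.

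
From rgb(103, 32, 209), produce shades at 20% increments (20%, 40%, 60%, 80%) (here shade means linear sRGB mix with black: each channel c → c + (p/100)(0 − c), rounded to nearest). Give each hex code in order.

#521aa7, #3e137d, #290d54, #15062a

20%: (103 − 20.6 = 82.4→82, 32 − 6.4 = 25.6→26, 209 − 41.8 = 167.2→167) → #521aa7
40%: (103 − 41.2 = 61.8→62, 32 − 12.8 = 19.2→19, 209 − 83.6 = 125.4→125) → #3e137d
60%: (103 − 61.8 = 41.2→41, 32 − 19.2 = 12.8→13, 209 − 125.4 = 83.6→84) → #290d54
80%: (103 − 82.4 = 20.6→21, 32 − 25.6 = 6.4→6, 209 − 167.2 = 41.8→42) → #15062a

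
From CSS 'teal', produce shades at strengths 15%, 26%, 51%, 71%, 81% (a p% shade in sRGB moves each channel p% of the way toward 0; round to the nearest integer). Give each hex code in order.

CSS teal is rgb(0, 128, 128).
15%: (0→0, 128 − 19.2 = 108.8→109, 128 − 19.2 = 108.8→109) → #006D6D
26%: (0→0, 128 − 33.28 = 94.72→95, 128 − 33.28 = 94.72→95) → #005F5F
51%: (0→0, 128 − 65.28 = 62.72→63, 128 − 65.28 = 62.72→63) → #003F3F
71%: (0→0, 128 − 90.88 = 37.12→37, 128 − 90.88 = 37.12→37) → #002525
81%: (0→0, 128 − 103.68 = 24.32→24, 128 − 103.68 = 24.32→24) → #001818

#006D6D, #005F5F, #003F3F, #002525, #001818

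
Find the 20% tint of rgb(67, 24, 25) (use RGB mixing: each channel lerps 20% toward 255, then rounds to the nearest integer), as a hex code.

#694647

Per channel, c → c + 0.2(255 − c):
  R: 67 + 0.2×(255−67) = 67 + 37.6 = 104.6 → 105
  G: 24 + 0.2×(255−24) = 24 + 46.2 = 70.2 → 70
  B: 25 + 0.2×(255−25) = 25 + 46 = 71 → 71
rgb(105, 70, 71) = #694647.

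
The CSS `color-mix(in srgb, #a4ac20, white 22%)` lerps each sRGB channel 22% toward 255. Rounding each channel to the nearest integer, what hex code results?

#b8be51

#a4ac20 is rgb(164, 172, 32).
Per channel, c → c + 0.22(255 − c):
  R: 164 + 20.02 = 184.02 → 184
  G: 172 + 18.26 = 190.26 → 190
  B: 32 + 49.06 = 81.06 → 81
rgb(184, 190, 81) = #b8be51.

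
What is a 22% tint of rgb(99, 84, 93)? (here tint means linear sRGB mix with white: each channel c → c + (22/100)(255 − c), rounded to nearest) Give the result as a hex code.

#857a81

Per channel, c → c + 0.22(255 − c):
  R: 99 + 34.32 = 133.32 → 133
  G: 84 + 0.22×(255−84) = 84 + 37.62 = 121.62 → 122
  B: 93 + 0.22×(255−93) = 93 + 35.64 = 128.64 → 129
rgb(133, 122, 129) = #857a81.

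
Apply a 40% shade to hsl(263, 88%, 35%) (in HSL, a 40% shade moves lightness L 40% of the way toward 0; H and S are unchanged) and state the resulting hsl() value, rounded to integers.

L moves 40% from 35 toward 0: 35 − 14 = 21 → 21.
H and S are unchanged.

hsl(263, 88%, 21%)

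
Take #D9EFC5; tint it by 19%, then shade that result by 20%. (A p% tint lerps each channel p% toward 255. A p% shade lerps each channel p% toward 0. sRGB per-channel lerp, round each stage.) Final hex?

#D9EFC5 is rgb(217, 239, 197).
A 19% tint moves each channel 19% toward 255:
  R: 217 + 7.22 = 224.22 → 224
  G: 239 + 0.19×(255−239) = 239 + 3.04 = 242.04 → 242
  B: 197 + 0.19×(255−197) = 197 + 11.02 = 208.02 → 208
After the tint: rgb(224, 242, 208) = #E0F2D0.
A 20% shade moves each channel 20% toward 0:
  R: 224 − 44.8 = 179.2 → 179
  G: 242 + 0.2×(0−242) = 242 − 48.4 = 193.6 → 194
  B: 208 + 0.2×(0−208) = 208 − 41.6 = 166.4 → 166
rgb(179, 194, 166) = #B3C2A6.

#B3C2A6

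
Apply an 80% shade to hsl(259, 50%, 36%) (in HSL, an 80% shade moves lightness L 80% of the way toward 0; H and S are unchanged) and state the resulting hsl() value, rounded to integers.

L moves 80% from 36 toward 0: 36 − 28.8 = 7.2 → 7.
H and S are unchanged.

hsl(259, 50%, 7%)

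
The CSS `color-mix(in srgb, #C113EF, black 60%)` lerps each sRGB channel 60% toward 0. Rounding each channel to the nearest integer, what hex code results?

#4D0860

#C113EF is rgb(193, 19, 239).
A 60% shade moves each channel 60% toward 0:
  R: 193 − 115.8 = 77.2 → 77
  G: 19 − 11.4 = 7.6 → 8
  B: 239 + 0.6×(0−239) = 239 − 143.4 = 95.6 → 96
rgb(77, 8, 96) = #4D0860.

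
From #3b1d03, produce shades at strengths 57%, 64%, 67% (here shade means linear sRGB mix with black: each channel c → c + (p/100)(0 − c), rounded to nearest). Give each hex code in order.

#3b1d03 is rgb(59, 29, 3).
57%: (59 − 33.63 = 25.37→25, 29 − 16.53 = 12.47→12, 3 − 1.71 = 1.29→1) → #190c01
64%: (59 − 37.76 = 21.24→21, 29 − 18.56 = 10.44→10, 3 − 1.92 = 1.08→1) → #150a01
67%: (59 − 39.53 = 19.47→19, 29 − 19.43 = 9.57→10, 3 − 2.01 = 0.99→1) → #130a01

#190c01, #150a01, #130a01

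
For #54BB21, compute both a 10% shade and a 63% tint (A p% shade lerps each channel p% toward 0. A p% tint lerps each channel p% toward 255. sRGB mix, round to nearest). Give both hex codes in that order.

#54BB21 is rgb(84, 187, 33).
10% shade:
  R: 84 − 8.4 = 75.6 → 76
  G: 187 + 0.1×(0−187) = 187 − 18.7 = 168.3 → 168
  B: 33 + 0.1×(0−33) = 33 − 3.3 = 29.7 → 30
  → #4CA81E
63% tint:
  R: 84 + 107.73 = 191.73 → 192
  G: 187 + 42.84 = 229.84 → 230
  B: 33 + 0.63×(255−33) = 33 + 139.86 = 172.86 → 173
  → #C0E6AD

#4CA81E, #C0E6AD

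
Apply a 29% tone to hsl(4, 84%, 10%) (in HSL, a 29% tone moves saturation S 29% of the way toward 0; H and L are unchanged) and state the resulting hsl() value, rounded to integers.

hsl(4, 60%, 10%)

S moves 29% from 84 toward 0: 84 − 24.36 = 59.64 → 60.
H and L are unchanged.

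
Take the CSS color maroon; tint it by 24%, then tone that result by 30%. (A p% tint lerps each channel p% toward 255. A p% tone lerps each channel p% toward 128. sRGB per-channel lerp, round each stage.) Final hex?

#955151

CSS maroon is rgb(128, 0, 0).
A 24% tint moves each channel 24% toward 255:
  R: 128 + 0.24×(255−128) = 128 + 30.48 = 158.48 → 158
  G: 0 + 0.24×(255−0) = 0 + 61.2 = 61.2 → 61
  B: 0 + 61.2 = 61.2 → 61
After the tint: rgb(158, 61, 61) = #9e3d3d.
Per channel, c → c + 0.3(128 − c):
  R: 158 + 0.3×(128−158) = 158 − 9 = 149 → 149
  G: 61 + 0.3×(128−61) = 61 + 20.1 = 81.1 → 81
  B: 61 + 0.3×(128−61) = 61 + 20.1 = 81.1 → 81
rgb(149, 81, 81) = #955151.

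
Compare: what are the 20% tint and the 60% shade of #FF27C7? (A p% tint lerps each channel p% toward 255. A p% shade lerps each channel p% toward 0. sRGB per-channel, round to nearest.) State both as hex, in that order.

#FF52D2, #661050

#FF27C7 is rgb(255, 39, 199).
20% tint:
  R: 255 + 0.2×(255−255) = 255 + 0 = 255 → 255
  G: 39 + 0.2×(255−39) = 39 + 43.2 = 82.2 → 82
  B: 199 + 0.2×(255−199) = 199 + 11.2 = 210.2 → 210
  → #FF52D2
60% shade:
  R: 255 + 0.6×(0−255) = 255 − 153 = 102 → 102
  G: 39 − 23.4 = 15.6 → 16
  B: 199 + 0.6×(0−199) = 199 − 119.4 = 79.6 → 80
  → #661050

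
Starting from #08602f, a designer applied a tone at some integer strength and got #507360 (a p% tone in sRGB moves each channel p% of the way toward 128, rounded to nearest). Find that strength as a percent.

60%

#08602f is rgb(8, 96, 47); #507360 is rgb(80, 115, 96).
On the R channel (widest range): 80 ≈ 8 + (p/100)(128 − 8), so p ≈ 100×(80 − 8)/(128 − 8) = 7200/120 = 60.00.
p = 60 reproduces all three channels after rounding.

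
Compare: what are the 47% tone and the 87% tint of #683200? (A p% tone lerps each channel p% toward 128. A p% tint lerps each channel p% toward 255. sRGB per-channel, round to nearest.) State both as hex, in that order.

#683200 is rgb(104, 50, 0).
47% tone:
  R: 104 + 0.47×(128−104) = 104 + 11.28 = 115.28 → 115
  G: 50 + 0.47×(128−50) = 50 + 36.66 = 86.66 → 87
  B: 0 + 0.47×(128−0) = 0 + 60.16 = 60.16 → 60
  → #73573C
87% tint:
  R: 104 + 131.37 = 235.37 → 235
  G: 50 + 0.87×(255−50) = 50 + 178.35 = 228.35 → 228
  B: 0 + 0.87×(255−0) = 0 + 221.85 = 221.85 → 222
  → #EBE4DE

#73573C, #EBE4DE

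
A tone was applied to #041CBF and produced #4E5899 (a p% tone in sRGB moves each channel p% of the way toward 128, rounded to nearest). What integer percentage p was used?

#041CBF is rgb(4, 28, 191); #4E5899 is rgb(78, 88, 153).
On the R channel (widest range): 78 ≈ 4 + (p/100)(128 − 4), so p ≈ 100×(78 − 4)/(128 − 4) = 7400/124 = 59.68.
p = 60 reproduces all three channels after rounding.

60%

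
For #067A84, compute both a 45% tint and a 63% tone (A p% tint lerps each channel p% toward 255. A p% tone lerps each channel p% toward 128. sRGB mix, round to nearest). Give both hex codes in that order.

#067A84 is rgb(6, 122, 132).
45% tint:
  R: 6 + 0.45×(255−6) = 6 + 112.05 = 118.05 → 118
  G: 122 + 59.85 = 181.85 → 182
  B: 132 + 0.45×(255−132) = 132 + 55.35 = 187.35 → 187
  → #76B6BB
63% tone:
  R: 6 + 0.63×(128−6) = 6 + 76.86 = 82.86 → 83
  G: 122 + 0.63×(128−122) = 122 + 3.78 = 125.78 → 126
  B: 132 + 0.63×(128−132) = 132 − 2.52 = 129.48 → 129
  → #537E81

#76B6BB, #537E81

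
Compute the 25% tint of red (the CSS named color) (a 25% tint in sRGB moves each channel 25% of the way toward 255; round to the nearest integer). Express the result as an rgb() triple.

rgb(255, 64, 64)

CSS red is rgb(255, 0, 0).
Per channel, c → c + 0.25(255 − c):
  R: 255 + 0 = 255 → 255
  G: 0 + 0.25×(255−0) = 0 + 63.75 = 63.75 → 64
  B: 0 + 63.75 = 63.75 → 64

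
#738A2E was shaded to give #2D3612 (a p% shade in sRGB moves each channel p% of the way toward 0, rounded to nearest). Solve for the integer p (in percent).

#738A2E is rgb(115, 138, 46); #2D3612 is rgb(45, 54, 18).
On the G channel (widest range): 54 ≈ 138 + (p/100)(0 − 138), so p ≈ 100×(54 − 138)/(0 − 138) = -8400/-138 = 60.87.
p = 61 reproduces all three channels after rounding.

61%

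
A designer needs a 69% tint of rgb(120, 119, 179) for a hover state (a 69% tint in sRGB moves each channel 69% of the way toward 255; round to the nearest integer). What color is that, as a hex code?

Lerp each channel 69% toward 255:
  R: 120 + 0.69×(255−120) = 120 + 93.15 = 213.15 → 213
  G: 119 + 0.69×(255−119) = 119 + 93.84 = 212.84 → 213
  B: 179 + 0.69×(255−179) = 179 + 52.44 = 231.44 → 231
rgb(213, 213, 231) = #D5D5E7.

#D5D5E7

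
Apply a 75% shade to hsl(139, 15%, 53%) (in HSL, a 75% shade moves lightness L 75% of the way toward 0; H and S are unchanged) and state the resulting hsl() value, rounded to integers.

hsl(139, 15%, 13%)

L moves 75% from 53 toward 0: 53 − 39.75 = 13.25 → 13.
H and S are unchanged.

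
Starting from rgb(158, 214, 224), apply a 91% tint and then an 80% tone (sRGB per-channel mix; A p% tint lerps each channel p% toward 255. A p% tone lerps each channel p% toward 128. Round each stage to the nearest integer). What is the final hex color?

#989999

Lerp each channel 91% toward 255:
  R: 158 + 88.27 = 246.27 → 246
  G: 214 + 37.31 = 251.31 → 251
  B: 224 + 0.91×(255−224) = 224 + 28.21 = 252.21 → 252
After the tint: rgb(246, 251, 252) = #f6fbfc.
Per channel, c → c + 0.8(128 − c):
  R: 246 + 0.8×(128−246) = 246 − 94.4 = 151.6 → 152
  G: 251 − 98.4 = 152.6 → 153
  B: 252 + 0.8×(128−252) = 252 − 99.2 = 152.8 → 153
rgb(152, 153, 153) = #989999.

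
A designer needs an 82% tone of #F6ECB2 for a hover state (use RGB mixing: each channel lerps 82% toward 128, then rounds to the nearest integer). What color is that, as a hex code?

#959389

#F6ECB2 is rgb(246, 236, 178).
Per channel, c → c + 0.82(128 − c):
  R: 246 + 0.82×(128−246) = 246 − 96.76 = 149.24 → 149
  G: 236 + 0.82×(128−236) = 236 − 88.56 = 147.44 → 147
  B: 178 − 41 = 137 → 137
rgb(149, 147, 137) = #959389.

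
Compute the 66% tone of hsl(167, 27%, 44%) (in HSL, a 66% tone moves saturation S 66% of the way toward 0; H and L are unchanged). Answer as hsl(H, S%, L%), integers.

S moves 66% from 27 toward 0: 27 − 17.82 = 9.18 → 9.
H and L are unchanged.

hsl(167, 9%, 44%)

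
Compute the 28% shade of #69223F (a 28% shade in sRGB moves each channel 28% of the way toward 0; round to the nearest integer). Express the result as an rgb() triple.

rgb(76, 24, 45)

#69223F is rgb(105, 34, 63).
Per channel, c → c + 0.28(0 − c):
  R: 105 + 0.28×(0−105) = 105 − 29.4 = 75.6 → 76
  G: 34 − 9.52 = 24.48 → 24
  B: 63 + 0.28×(0−63) = 63 − 17.64 = 45.36 → 45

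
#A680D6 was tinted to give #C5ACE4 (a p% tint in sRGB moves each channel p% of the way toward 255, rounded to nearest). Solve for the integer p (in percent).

#A680D6 is rgb(166, 128, 214); #C5ACE4 is rgb(197, 172, 228).
On the G channel (widest range): 172 ≈ 128 + (p/100)(255 − 128), so p ≈ 100×(172 − 128)/(255 − 128) = 4400/127 = 34.65.
p = 35 reproduces all three channels after rounding.

35%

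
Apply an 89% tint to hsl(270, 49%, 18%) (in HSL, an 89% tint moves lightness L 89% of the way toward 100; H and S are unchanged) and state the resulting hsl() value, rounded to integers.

hsl(270, 49%, 91%)

L moves 89% from 18 toward 100: 18 + 72.98 = 90.98 → 91.
H and S are unchanged.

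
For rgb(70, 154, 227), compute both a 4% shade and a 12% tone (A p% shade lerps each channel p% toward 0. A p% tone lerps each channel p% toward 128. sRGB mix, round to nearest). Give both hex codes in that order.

4% shade:
  R: 70 − 2.8 = 67.2 → 67
  G: 154 + 0.04×(0−154) = 154 − 6.16 = 147.84 → 148
  B: 227 + 0.04×(0−227) = 227 − 9.08 = 217.92 → 218
  → #4394da
12% tone:
  R: 70 + 0.12×(128−70) = 70 + 6.96 = 76.96 → 77
  G: 154 + 0.12×(128−154) = 154 − 3.12 = 150.88 → 151
  B: 227 + 0.12×(128−227) = 227 − 11.88 = 215.12 → 215
  → #4d97d7

#4394da, #4d97d7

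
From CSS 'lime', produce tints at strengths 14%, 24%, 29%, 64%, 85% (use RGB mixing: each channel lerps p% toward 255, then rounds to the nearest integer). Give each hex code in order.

CSS lime is rgb(0, 255, 0).
14%: (0 + 35.7 = 35.7→36, 255→255, 0 + 35.7 = 35.7→36) → #24FF24
24%: (0 + 61.2 = 61.2→61, 255→255, 0 + 61.2 = 61.2→61) → #3DFF3D
29%: (0 + 73.95 = 73.95→74, 255→255, 0 + 73.95 = 73.95→74) → #4AFF4A
64%: (0 + 163.2 = 163.2→163, 255→255, 0 + 163.2 = 163.2→163) → #A3FFA3
85%: (0 + 216.75 = 216.75→217, 255→255, 0 + 216.75 = 216.75→217) → #D9FFD9

#24FF24, #3DFF3D, #4AFF4A, #A3FFA3, #D9FFD9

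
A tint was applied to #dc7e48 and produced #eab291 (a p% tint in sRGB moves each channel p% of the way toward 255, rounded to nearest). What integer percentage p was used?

#dc7e48 is rgb(220, 126, 72); #eab291 is rgb(234, 178, 145).
On the B channel (widest range): 145 ≈ 72 + (p/100)(255 − 72), so p ≈ 100×(145 − 72)/(255 − 72) = 7300/183 = 39.89.
p = 40 reproduces all three channels after rounding.

40%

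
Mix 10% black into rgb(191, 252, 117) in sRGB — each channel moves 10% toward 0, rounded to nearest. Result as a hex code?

#ACE369

Per channel, c → c + 0.1(0 − c):
  R: 191 + 0.1×(0−191) = 191 − 19.1 = 171.9 → 172
  G: 252 − 25.2 = 226.8 → 227
  B: 117 − 11.7 = 105.3 → 105
rgb(172, 227, 105) = #ACE369.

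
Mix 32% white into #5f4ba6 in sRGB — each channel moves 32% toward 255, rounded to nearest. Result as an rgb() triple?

#5f4ba6 is rgb(95, 75, 166).
Per channel, c → c + 0.32(255 − c):
  R: 95 + 0.32×(255−95) = 95 + 51.2 = 146.2 → 146
  G: 75 + 0.32×(255−75) = 75 + 57.6 = 132.6 → 133
  B: 166 + 0.32×(255−166) = 166 + 28.48 = 194.48 → 194

rgb(146, 133, 194)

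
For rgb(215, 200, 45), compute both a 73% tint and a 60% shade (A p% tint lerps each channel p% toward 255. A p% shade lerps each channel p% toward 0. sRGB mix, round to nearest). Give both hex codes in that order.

#f4f0c6, #565012

73% tint:
  R: 215 + 0.73×(255−215) = 215 + 29.2 = 244.2 → 244
  G: 200 + 0.73×(255−200) = 200 + 40.15 = 240.15 → 240
  B: 45 + 153.3 = 198.3 → 198
  → #f4f0c6
60% shade:
  R: 215 + 0.6×(0−215) = 215 − 129 = 86 → 86
  G: 200 − 120 = 80 → 80
  B: 45 − 27 = 18 → 18
  → #565012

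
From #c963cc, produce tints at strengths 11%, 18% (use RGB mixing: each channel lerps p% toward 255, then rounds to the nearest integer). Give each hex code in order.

#c963cc is rgb(201, 99, 204).
11%: (201 + 5.94 = 206.94→207, 99 + 17.16 = 116.16→116, 204 + 5.61 = 209.61→210) → #cf74d2
18%: (201 + 9.72 = 210.72→211, 99 + 28.08 = 127.08→127, 204 + 9.18 = 213.18→213) → #d37fd5

#cf74d2, #d37fd5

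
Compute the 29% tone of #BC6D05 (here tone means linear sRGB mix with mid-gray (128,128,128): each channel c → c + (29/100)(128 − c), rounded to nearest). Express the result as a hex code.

#AB7329

#BC6D05 is rgb(188, 109, 5).
A 29% tone moves each channel 29% toward 128:
  R: 188 + 0.29×(128−188) = 188 − 17.4 = 170.6 → 171
  G: 109 + 5.51 = 114.51 → 115
  B: 5 + 0.29×(128−5) = 5 + 35.67 = 40.67 → 41
rgb(171, 115, 41) = #AB7329.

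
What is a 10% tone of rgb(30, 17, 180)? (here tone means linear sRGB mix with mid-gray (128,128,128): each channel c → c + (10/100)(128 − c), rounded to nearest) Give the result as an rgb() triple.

rgb(40, 28, 175)

Per channel, c → c + 0.1(128 − c):
  R: 30 + 0.1×(128−30) = 30 + 9.8 = 39.8 → 40
  G: 17 + 0.1×(128−17) = 17 + 11.1 = 28.1 → 28
  B: 180 + 0.1×(128−180) = 180 − 5.2 = 174.8 → 175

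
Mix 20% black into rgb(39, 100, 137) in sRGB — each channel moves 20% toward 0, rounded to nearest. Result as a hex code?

#1F506E

Lerp each channel 20% toward 0:
  R: 39 − 7.8 = 31.2 → 31
  G: 100 + 0.2×(0−100) = 100 − 20 = 80 → 80
  B: 137 − 27.4 = 109.6 → 110
rgb(31, 80, 110) = #1F506E.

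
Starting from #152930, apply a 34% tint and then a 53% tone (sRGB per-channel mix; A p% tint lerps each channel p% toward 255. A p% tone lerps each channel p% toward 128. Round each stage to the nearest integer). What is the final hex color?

#152930 is rgb(21, 41, 48).
Lerp each channel 34% toward 255:
  R: 21 + 79.56 = 100.56 → 101
  G: 41 + 72.76 = 113.76 → 114
  B: 48 + 70.38 = 118.38 → 118
After the tint: rgb(101, 114, 118) = #657276.
Per channel, c → c + 0.53(128 − c):
  R: 101 + 14.31 = 115.31 → 115
  G: 114 + 7.42 = 121.42 → 121
  B: 118 + 0.53×(128−118) = 118 + 5.3 = 123.3 → 123
rgb(115, 121, 123) = #73797B.

#73797B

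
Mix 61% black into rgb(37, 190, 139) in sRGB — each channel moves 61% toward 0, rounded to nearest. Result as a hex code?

Lerp each channel 61% toward 0:
  R: 37 − 22.57 = 14.43 → 14
  G: 190 − 115.9 = 74.1 → 74
  B: 139 + 0.61×(0−139) = 139 − 84.79 = 54.21 → 54
rgb(14, 74, 54) = #0e4a36.

#0e4a36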